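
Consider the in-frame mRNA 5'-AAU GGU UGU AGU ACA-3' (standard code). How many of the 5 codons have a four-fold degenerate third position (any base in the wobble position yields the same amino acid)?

Codon 1 AAU (Asn): third position 2-fold.
Codon 2 GGU (Gly): third position 4-fold.
Codon 3 UGU (Cys): third position 2-fold.
Codon 4 AGU (Ser): third position 2-fold.
Codon 5 ACA (Thr): third position 4-fold.
Four-fold degenerate third positions: 2.

2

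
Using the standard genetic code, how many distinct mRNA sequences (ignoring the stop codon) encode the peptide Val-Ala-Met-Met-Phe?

32

Val: 4 codons.
Ala: 4 codons.
Met: 1 codon.
Met: 1 codon.
Phe: 2 codons.
4 × 4 × 1 × 1 × 2 = 32.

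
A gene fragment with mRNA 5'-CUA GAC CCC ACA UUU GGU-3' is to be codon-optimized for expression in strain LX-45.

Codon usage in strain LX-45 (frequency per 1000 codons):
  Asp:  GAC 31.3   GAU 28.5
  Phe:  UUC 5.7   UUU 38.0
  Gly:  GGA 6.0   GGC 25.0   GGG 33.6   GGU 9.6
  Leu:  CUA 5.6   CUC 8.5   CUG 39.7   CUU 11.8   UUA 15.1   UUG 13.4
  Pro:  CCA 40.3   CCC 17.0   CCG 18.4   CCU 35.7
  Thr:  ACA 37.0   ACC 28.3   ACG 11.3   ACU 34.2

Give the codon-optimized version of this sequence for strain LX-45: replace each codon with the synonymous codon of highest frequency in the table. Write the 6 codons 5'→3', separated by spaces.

Codon 1 (Leu): best is CUG at 39.7.
Codon 2 (Asp): best is GAC at 31.3.
Codon 3 (Pro): best is CCA at 40.3.
Codon 4 (Thr): best is ACA at 37.0.
Codon 5 (Phe): best is UUU at 38.0.
Codon 6 (Gly): best is GGG at 33.6.

CUG GAC CCA ACA UUU GGG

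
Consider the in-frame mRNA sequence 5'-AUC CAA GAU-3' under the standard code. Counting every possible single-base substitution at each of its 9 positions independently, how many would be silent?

4

Codon 1 (AUC, Ile): 2 synonymous substitutions.
Codon 2 (CAA, Gln): 1 synonymous substitution.
Codon 3 (GAU, Asp): 1 synonymous substitution.
Total: 2 + 1 + 1 = 4.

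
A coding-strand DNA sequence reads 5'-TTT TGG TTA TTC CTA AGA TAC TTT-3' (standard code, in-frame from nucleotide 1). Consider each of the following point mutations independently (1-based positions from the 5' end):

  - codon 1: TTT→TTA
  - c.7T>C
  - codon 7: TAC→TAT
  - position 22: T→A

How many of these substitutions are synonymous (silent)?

2

Codon 1: TTT (Phe) → TTA (Leu) — missense.
Codon 3: TTA (Leu) → CTA (Leu) — synonymous.
Codon 7: TAC (Tyr) → TAT (Tyr) — synonymous.
Codon 8: TTT (Phe) → ATT (Ile) — missense.
Synonymous: 2 of 4.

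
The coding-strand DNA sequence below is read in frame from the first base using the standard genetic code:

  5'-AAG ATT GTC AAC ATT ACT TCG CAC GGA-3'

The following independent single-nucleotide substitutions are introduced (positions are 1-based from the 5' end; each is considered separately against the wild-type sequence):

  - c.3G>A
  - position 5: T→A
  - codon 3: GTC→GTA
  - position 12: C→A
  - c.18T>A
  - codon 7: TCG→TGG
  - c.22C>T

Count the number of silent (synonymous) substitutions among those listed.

3

Codon 1: AAG (Lys) → AAA (Lys) — synonymous.
Codon 2: ATT (Ile) → AAT (Asn) — missense.
Codon 3: GTC (Val) → GTA (Val) — synonymous.
Codon 4: AAC (Asn) → AAA (Lys) — missense.
Codon 6: ACT (Thr) → ACA (Thr) — synonymous.
Codon 7: TCG (Ser) → TGG (Trp) — missense.
Codon 8: CAC (His) → TAC (Tyr) — missense.
Synonymous: 3 of 7.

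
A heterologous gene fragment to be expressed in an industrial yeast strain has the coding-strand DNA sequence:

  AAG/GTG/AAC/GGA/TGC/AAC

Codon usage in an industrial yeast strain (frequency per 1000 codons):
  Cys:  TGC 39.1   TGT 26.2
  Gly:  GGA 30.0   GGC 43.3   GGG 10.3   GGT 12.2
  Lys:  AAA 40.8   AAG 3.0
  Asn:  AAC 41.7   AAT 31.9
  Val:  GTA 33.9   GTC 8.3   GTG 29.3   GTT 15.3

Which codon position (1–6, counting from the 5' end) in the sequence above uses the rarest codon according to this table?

Codon 1 AAG (Lys): 3.0 per 1000.
Codon 2 GTG (Val): 29.3 per 1000.
Codon 3 AAC (Asn): 41.7 per 1000.
Codon 4 GGA (Gly): 30.0 per 1000.
Codon 5 TGC (Cys): 39.1 per 1000.
Codon 6 AAC (Asn): 41.7 per 1000.
Lowest frequency is 3.0 at codon 1.

1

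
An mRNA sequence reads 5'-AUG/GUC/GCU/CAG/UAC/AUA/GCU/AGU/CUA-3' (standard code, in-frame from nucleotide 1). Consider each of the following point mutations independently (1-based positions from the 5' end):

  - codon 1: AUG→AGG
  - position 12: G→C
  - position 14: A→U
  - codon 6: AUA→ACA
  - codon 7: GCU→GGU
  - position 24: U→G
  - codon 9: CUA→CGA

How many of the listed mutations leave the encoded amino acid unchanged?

Codon 1: AUG (Met) → AGG (Arg) — missense.
Codon 4: CAG (Gln) → CAC (His) — missense.
Codon 5: UAC (Tyr) → UUC (Phe) — missense.
Codon 6: AUA (Ile) → ACA (Thr) — missense.
Codon 7: GCU (Ala) → GGU (Gly) — missense.
Codon 8: AGU (Ser) → AGG (Arg) — missense.
Codon 9: CUA (Leu) → CGA (Arg) — missense.
Synonymous: 0 of 7.

0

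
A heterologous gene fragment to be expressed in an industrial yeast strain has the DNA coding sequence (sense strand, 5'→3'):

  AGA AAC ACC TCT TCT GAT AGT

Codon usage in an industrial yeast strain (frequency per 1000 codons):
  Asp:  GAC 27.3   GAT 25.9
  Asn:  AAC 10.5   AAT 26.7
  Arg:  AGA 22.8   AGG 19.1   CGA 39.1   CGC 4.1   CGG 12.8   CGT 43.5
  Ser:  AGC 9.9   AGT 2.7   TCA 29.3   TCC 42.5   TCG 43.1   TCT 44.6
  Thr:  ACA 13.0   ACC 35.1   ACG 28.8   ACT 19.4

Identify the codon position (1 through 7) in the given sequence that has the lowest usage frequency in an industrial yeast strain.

Codon 1 AGA (Arg): 22.8 per 1000.
Codon 2 AAC (Asn): 10.5 per 1000.
Codon 3 ACC (Thr): 35.1 per 1000.
Codon 4 TCT (Ser): 44.6 per 1000.
Codon 5 TCT (Ser): 44.6 per 1000.
Codon 6 GAT (Asp): 25.9 per 1000.
Codon 7 AGT (Ser): 2.7 per 1000.
Lowest frequency is 2.7 at codon 7.

7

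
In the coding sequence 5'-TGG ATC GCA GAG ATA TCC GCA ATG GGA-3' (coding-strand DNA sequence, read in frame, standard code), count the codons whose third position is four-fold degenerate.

Codon 1 TGG (Trp): third position 1-fold.
Codon 2 ATC (Ile): third position 3-fold.
Codon 3 GCA (Ala): third position 4-fold.
Codon 4 GAG (Glu): third position 2-fold.
Codon 5 ATA (Ile): third position 3-fold.
Codon 6 TCC (Ser): third position 4-fold.
Codon 7 GCA (Ala): third position 4-fold.
Codon 8 ATG (Met): third position 1-fold.
Codon 9 GGA (Gly): third position 4-fold.
Four-fold degenerate third positions: 4.

4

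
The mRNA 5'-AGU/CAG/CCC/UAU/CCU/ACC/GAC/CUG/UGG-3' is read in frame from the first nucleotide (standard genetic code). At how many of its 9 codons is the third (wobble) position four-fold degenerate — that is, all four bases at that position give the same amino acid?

4

Codon 1 AGU (Ser): third position 2-fold.
Codon 2 CAG (Gln): third position 2-fold.
Codon 3 CCC (Pro): third position 4-fold.
Codon 4 UAU (Tyr): third position 2-fold.
Codon 5 CCU (Pro): third position 4-fold.
Codon 6 ACC (Thr): third position 4-fold.
Codon 7 GAC (Asp): third position 2-fold.
Codon 8 CUG (Leu): third position 4-fold.
Codon 9 UGG (Trp): third position 1-fold.
Four-fold degenerate third positions: 4.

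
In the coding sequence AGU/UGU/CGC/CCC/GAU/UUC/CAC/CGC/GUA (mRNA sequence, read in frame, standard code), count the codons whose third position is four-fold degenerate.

Codon 1 AGU (Ser): third position 2-fold.
Codon 2 UGU (Cys): third position 2-fold.
Codon 3 CGC (Arg): third position 4-fold.
Codon 4 CCC (Pro): third position 4-fold.
Codon 5 GAU (Asp): third position 2-fold.
Codon 6 UUC (Phe): third position 2-fold.
Codon 7 CAC (His): third position 2-fold.
Codon 8 CGC (Arg): third position 4-fold.
Codon 9 GUA (Val): third position 4-fold.
Four-fold degenerate third positions: 4.

4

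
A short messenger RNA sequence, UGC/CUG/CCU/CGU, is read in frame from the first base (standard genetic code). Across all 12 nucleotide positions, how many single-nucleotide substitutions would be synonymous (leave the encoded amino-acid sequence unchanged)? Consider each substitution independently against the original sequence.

11

Codon 1 (UGC, Cys): 1 synonymous substitution.
Codon 2 (CUG, Leu): 4 synonymous substitutions.
Codon 3 (CCU, Pro): 3 synonymous substitutions.
Codon 4 (CGU, Arg): 3 synonymous substitutions.
Total: 1 + 4 + 3 + 3 = 11.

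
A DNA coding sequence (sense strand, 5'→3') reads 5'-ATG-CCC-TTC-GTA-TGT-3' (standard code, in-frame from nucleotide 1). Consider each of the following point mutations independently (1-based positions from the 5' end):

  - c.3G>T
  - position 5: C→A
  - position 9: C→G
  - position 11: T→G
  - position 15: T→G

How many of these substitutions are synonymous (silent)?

0

Codon 1: ATG (Met) → ATT (Ile) — missense.
Codon 2: CCC (Pro) → CAC (His) — missense.
Codon 3: TTC (Phe) → TTG (Leu) — missense.
Codon 4: GTA (Val) → GGA (Gly) — missense.
Codon 5: TGT (Cys) → TGG (Trp) — missense.
Synonymous: 0 of 5.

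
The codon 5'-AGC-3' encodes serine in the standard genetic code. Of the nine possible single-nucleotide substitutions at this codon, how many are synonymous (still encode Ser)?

1

Position 1: none → 0 synonymous.
Position 2: none → 0 synonymous.
Position 3: AGT → 1 synonymous.
Total: 0 + 0 + 1 = 1.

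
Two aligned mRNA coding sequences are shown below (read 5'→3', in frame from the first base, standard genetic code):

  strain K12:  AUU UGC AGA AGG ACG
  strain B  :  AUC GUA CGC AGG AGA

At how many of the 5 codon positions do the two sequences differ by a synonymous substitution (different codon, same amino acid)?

Codon 1: AUU Ile / AUC Ile — synonymous.
Codon 2: UGC Cys / GUA Val — nonsynonymous.
Codon 3: AGA Arg / CGC Arg — synonymous.
Codon 4: AGG Arg / AGG Arg — identical.
Codon 5: ACG Thr / AGA Arg — nonsynonymous.
Synonymous differences: 2.

2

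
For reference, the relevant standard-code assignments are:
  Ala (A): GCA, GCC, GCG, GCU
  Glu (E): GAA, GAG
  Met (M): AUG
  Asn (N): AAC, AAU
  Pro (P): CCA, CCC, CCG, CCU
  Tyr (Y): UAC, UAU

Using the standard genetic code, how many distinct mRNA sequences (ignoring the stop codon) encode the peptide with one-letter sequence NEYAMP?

Asn: 2 codons.
Glu: 2 codons.
Tyr: 2 codons.
Ala: 4 codons.
Met: 1 codon.
Pro: 4 codons.
2 × 2 × 2 × 4 × 1 × 4 = 128.

128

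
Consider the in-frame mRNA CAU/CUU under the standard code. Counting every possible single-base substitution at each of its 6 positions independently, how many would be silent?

Codon 1 (CAU, His): 1 synonymous substitution.
Codon 2 (CUU, Leu): 3 synonymous substitutions.
Total: 1 + 3 = 4.

4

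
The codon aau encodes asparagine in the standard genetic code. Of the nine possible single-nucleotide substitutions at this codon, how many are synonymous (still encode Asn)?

Position 1: none → 0 synonymous.
Position 2: none → 0 synonymous.
Position 3: AAC → 1 synonymous.
Total: 0 + 0 + 1 = 1.

1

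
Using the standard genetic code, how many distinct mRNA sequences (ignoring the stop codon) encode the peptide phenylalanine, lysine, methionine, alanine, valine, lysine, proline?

Phe: 2 codons.
Lys: 2 codons.
Met: 1 codon.
Ala: 4 codons.
Val: 4 codons.
Lys: 2 codons.
Pro: 4 codons.
2 × 2 × 1 × 4 × 4 × 2 × 4 = 512.

512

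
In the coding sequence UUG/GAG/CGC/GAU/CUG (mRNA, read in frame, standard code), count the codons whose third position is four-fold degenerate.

2

Codon 1 UUG (Leu): third position 2-fold.
Codon 2 GAG (Glu): third position 2-fold.
Codon 3 CGC (Arg): third position 4-fold.
Codon 4 GAU (Asp): third position 2-fold.
Codon 5 CUG (Leu): third position 4-fold.
Four-fold degenerate third positions: 2.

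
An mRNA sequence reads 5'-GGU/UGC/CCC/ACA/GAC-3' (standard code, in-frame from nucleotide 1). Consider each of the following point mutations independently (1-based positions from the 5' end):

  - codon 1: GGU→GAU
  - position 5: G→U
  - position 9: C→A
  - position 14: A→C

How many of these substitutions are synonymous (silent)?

1

Codon 1: GGU (Gly) → GAU (Asp) — missense.
Codon 2: UGC (Cys) → UUC (Phe) — missense.
Codon 3: CCC (Pro) → CCA (Pro) — synonymous.
Codon 5: GAC (Asp) → GCC (Ala) — missense.
Synonymous: 1 of 4.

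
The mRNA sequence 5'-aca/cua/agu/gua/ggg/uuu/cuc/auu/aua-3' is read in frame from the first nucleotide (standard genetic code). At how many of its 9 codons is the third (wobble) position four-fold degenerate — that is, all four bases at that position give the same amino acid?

5

Codon 1 ACA (Thr): third position 4-fold.
Codon 2 CUA (Leu): third position 4-fold.
Codon 3 AGU (Ser): third position 2-fold.
Codon 4 GUA (Val): third position 4-fold.
Codon 5 GGG (Gly): third position 4-fold.
Codon 6 UUU (Phe): third position 2-fold.
Codon 7 CUC (Leu): third position 4-fold.
Codon 8 AUU (Ile): third position 3-fold.
Codon 9 AUA (Ile): third position 3-fold.
Four-fold degenerate third positions: 5.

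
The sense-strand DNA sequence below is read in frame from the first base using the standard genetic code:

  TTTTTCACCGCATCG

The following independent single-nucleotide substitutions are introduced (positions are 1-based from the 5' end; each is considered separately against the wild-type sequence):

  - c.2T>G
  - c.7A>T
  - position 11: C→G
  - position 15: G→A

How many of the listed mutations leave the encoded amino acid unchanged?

1

Codon 1: TTT (Phe) → TGT (Cys) — missense.
Codon 3: ACC (Thr) → TCC (Ser) — missense.
Codon 4: GCA (Ala) → GGA (Gly) — missense.
Codon 5: TCG (Ser) → TCA (Ser) — synonymous.
Synonymous: 1 of 4.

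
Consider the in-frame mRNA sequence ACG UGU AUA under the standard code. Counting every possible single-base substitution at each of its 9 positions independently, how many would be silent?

6

Codon 1 (ACG, Thr): 3 synonymous substitutions.
Codon 2 (UGU, Cys): 1 synonymous substitution.
Codon 3 (AUA, Ile): 2 synonymous substitutions.
Total: 3 + 1 + 2 = 6.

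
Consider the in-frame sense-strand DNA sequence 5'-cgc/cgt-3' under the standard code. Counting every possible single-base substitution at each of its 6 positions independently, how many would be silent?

Codon 1 (CGC, Arg): 3 synonymous substitutions.
Codon 2 (CGT, Arg): 3 synonymous substitutions.
Total: 3 + 3 = 6.

6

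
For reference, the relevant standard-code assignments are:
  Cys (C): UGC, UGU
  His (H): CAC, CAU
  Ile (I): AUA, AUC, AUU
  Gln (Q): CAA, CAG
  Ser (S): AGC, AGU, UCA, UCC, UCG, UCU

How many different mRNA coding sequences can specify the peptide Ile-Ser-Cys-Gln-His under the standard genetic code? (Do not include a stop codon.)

144

Ile: 3 codons.
Ser: 6 codons.
Cys: 2 codons.
Gln: 2 codons.
His: 2 codons.
3 × 6 × 2 × 2 × 2 = 144.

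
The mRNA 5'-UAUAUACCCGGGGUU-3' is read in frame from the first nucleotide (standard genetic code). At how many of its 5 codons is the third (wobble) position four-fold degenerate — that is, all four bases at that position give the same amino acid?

3

Codon 1 UAU (Tyr): third position 2-fold.
Codon 2 AUA (Ile): third position 3-fold.
Codon 3 CCC (Pro): third position 4-fold.
Codon 4 GGG (Gly): third position 4-fold.
Codon 5 GUU (Val): third position 4-fold.
Four-fold degenerate third positions: 3.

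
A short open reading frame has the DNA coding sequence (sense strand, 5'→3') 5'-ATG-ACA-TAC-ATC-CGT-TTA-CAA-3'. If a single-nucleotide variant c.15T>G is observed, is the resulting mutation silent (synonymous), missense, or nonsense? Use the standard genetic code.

silent

Position 15 falls in codon 5: CGT → Arg.
After the substitution the codon is CGG → Arg.
Both encode Arg, so the change is synonymous.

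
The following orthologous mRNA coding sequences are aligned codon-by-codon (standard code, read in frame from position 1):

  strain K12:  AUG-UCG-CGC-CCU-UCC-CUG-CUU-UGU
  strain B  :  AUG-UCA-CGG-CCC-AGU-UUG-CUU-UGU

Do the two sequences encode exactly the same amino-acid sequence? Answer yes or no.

yes

Codon 1: AUG Met / AUG Met — identical.
Codon 2: UCG Ser / UCA Ser — synonymous.
Codon 3: CGC Arg / CGG Arg — synonymous.
Codon 4: CCU Pro / CCC Pro — synonymous.
Codon 5: UCC Ser / AGU Ser — synonymous.
Codon 6: CUG Leu / UUG Leu — synonymous.
Codon 7: CUU Leu / CUU Leu — identical.
Codon 8: UGU Cys / UGU Cys — identical.
Nonsynonymous differences: 0 → same protein.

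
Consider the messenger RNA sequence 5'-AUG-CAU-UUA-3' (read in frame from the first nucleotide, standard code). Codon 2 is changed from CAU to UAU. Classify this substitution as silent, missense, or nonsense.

missense

Position 4 falls in codon 2: CAU → His.
After the substitution the codon is UAU → Tyr.
His ≠ Tyr, so this is a missense mutation.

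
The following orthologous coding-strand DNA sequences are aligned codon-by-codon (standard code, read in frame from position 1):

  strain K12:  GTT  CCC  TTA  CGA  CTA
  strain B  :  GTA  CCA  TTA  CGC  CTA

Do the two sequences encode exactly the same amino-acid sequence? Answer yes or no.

yes

Codon 1: GTT Val / GTA Val — synonymous.
Codon 2: CCC Pro / CCA Pro — synonymous.
Codon 3: TTA Leu / TTA Leu — identical.
Codon 4: CGA Arg / CGC Arg — synonymous.
Codon 5: CTA Leu / CTA Leu — identical.
Nonsynonymous differences: 0 → same protein.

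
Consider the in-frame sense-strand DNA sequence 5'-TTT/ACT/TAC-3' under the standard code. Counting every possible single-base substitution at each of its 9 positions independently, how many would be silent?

Codon 1 (TTT, Phe): 1 synonymous substitution.
Codon 2 (ACT, Thr): 3 synonymous substitutions.
Codon 3 (TAC, Tyr): 1 synonymous substitution.
Total: 1 + 3 + 1 = 5.

5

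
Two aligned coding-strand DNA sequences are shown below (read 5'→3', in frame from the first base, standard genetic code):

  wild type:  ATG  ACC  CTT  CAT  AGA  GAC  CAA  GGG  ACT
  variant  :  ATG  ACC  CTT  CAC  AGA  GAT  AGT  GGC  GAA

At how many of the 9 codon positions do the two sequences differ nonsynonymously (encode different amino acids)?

2

Codon 1: ATG Met / ATG Met — identical.
Codon 2: ACC Thr / ACC Thr — identical.
Codon 3: CTT Leu / CTT Leu — identical.
Codon 4: CAT His / CAC His — synonymous.
Codon 5: AGA Arg / AGA Arg — identical.
Codon 6: GAC Asp / GAT Asp — synonymous.
Codon 7: CAA Gln / AGT Ser — nonsynonymous.
Codon 8: GGG Gly / GGC Gly — synonymous.
Codon 9: ACT Thr / GAA Glu — nonsynonymous.
Nonsynonymous differences: 2.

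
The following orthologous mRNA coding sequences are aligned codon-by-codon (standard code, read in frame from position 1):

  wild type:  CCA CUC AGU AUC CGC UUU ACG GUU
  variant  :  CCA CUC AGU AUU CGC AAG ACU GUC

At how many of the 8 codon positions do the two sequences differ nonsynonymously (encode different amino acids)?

1

Codon 1: CCA Pro / CCA Pro — identical.
Codon 2: CUC Leu / CUC Leu — identical.
Codon 3: AGU Ser / AGU Ser — identical.
Codon 4: AUC Ile / AUU Ile — synonymous.
Codon 5: CGC Arg / CGC Arg — identical.
Codon 6: UUU Phe / AAG Lys — nonsynonymous.
Codon 7: ACG Thr / ACU Thr — synonymous.
Codon 8: GUU Val / GUC Val — synonymous.
Nonsynonymous differences: 1.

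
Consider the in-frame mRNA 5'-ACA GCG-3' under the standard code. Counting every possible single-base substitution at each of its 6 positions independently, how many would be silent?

6

Codon 1 (ACA, Thr): 3 synonymous substitutions.
Codon 2 (GCG, Ala): 3 synonymous substitutions.
Total: 3 + 3 = 6.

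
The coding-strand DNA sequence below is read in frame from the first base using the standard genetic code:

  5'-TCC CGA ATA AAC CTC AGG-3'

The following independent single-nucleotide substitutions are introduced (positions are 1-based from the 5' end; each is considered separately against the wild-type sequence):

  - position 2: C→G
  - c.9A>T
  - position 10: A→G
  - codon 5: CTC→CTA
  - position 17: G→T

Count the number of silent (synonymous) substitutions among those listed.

2

Codon 1: TCC (Ser) → TGC (Cys) — missense.
Codon 3: ATA (Ile) → ATT (Ile) — synonymous.
Codon 4: AAC (Asn) → GAC (Asp) — missense.
Codon 5: CTC (Leu) → CTA (Leu) — synonymous.
Codon 6: AGG (Arg) → ATG (Met) — missense.
Synonymous: 2 of 5.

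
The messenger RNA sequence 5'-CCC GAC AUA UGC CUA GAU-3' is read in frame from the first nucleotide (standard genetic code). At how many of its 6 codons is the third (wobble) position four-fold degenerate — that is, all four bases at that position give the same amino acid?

2

Codon 1 CCC (Pro): third position 4-fold.
Codon 2 GAC (Asp): third position 2-fold.
Codon 3 AUA (Ile): third position 3-fold.
Codon 4 UGC (Cys): third position 2-fold.
Codon 5 CUA (Leu): third position 4-fold.
Codon 6 GAU (Asp): third position 2-fold.
Four-fold degenerate third positions: 2.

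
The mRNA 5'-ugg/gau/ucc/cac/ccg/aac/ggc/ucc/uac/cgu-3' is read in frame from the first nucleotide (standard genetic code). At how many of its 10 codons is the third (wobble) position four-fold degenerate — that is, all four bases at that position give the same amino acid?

Codon 1 UGG (Trp): third position 1-fold.
Codon 2 GAU (Asp): third position 2-fold.
Codon 3 UCC (Ser): third position 4-fold.
Codon 4 CAC (His): third position 2-fold.
Codon 5 CCG (Pro): third position 4-fold.
Codon 6 AAC (Asn): third position 2-fold.
Codon 7 GGC (Gly): third position 4-fold.
Codon 8 UCC (Ser): third position 4-fold.
Codon 9 UAC (Tyr): third position 2-fold.
Codon 10 CGU (Arg): third position 4-fold.
Four-fold degenerate third positions: 5.

5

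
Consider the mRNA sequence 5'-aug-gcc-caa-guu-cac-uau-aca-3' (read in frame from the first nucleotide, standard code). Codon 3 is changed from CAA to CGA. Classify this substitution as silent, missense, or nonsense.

missense

Position 8 falls in codon 3: CAA → Gln.
After the substitution the codon is CGA → Arg.
Gln ≠ Arg, so this is a missense mutation.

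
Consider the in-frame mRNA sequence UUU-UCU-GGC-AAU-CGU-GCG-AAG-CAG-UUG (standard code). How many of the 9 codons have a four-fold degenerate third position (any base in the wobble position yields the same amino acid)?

Codon 1 UUU (Phe): third position 2-fold.
Codon 2 UCU (Ser): third position 4-fold.
Codon 3 GGC (Gly): third position 4-fold.
Codon 4 AAU (Asn): third position 2-fold.
Codon 5 CGU (Arg): third position 4-fold.
Codon 6 GCG (Ala): third position 4-fold.
Codon 7 AAG (Lys): third position 2-fold.
Codon 8 CAG (Gln): third position 2-fold.
Codon 9 UUG (Leu): third position 2-fold.
Four-fold degenerate third positions: 4.

4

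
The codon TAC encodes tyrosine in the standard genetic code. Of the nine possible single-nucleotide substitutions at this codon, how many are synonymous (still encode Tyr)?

Position 1: none → 0 synonymous.
Position 2: none → 0 synonymous.
Position 3: TAT → 1 synonymous.
Total: 0 + 0 + 1 = 1.

1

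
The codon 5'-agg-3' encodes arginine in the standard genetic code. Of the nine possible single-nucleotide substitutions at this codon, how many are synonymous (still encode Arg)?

Position 1: CGG → 1 synonymous.
Position 2: none → 0 synonymous.
Position 3: AGA → 1 synonymous.
Total: 1 + 0 + 1 = 2.

2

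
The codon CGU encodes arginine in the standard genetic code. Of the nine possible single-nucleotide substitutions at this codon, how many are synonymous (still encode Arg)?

Position 1: none → 0 synonymous.
Position 2: none → 0 synonymous.
Position 3: CGC, CGA, CGG → 3 synonymous.
Total: 0 + 0 + 3 = 3.

3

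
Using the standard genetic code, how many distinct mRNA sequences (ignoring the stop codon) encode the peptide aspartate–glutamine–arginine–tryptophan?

24

Asp: 2 codons.
Gln: 2 codons.
Arg: 6 codons.
Trp: 1 codon.
2 × 2 × 6 × 1 = 24.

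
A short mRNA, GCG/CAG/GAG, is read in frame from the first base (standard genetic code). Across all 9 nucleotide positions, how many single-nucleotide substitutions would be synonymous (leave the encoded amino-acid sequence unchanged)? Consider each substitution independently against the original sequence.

5

Codon 1 (GCG, Ala): 3 synonymous substitutions.
Codon 2 (CAG, Gln): 1 synonymous substitution.
Codon 3 (GAG, Glu): 1 synonymous substitution.
Total: 3 + 1 + 1 = 5.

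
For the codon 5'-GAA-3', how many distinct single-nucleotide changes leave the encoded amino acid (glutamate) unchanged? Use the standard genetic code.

1

Position 1: none → 0 synonymous.
Position 2: none → 0 synonymous.
Position 3: GAG → 1 synonymous.
Total: 0 + 0 + 1 = 1.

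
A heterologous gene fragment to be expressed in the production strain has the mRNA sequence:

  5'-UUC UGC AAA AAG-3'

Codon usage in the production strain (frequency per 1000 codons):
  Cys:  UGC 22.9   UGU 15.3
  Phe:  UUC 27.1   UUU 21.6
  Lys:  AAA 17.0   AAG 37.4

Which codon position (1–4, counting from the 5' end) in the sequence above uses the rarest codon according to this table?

3

Codon 1 UUC (Phe): 27.1 per 1000.
Codon 2 UGC (Cys): 22.9 per 1000.
Codon 3 AAA (Lys): 17.0 per 1000.
Codon 4 AAG (Lys): 37.4 per 1000.
Lowest frequency is 17.0 at codon 3.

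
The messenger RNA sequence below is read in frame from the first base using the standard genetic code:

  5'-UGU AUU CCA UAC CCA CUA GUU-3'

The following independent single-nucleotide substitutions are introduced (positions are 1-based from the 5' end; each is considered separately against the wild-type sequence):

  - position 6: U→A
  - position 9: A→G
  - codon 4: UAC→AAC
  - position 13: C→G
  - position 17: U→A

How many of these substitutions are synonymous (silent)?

Codon 2: AUU (Ile) → AUA (Ile) — synonymous.
Codon 3: CCA (Pro) → CCG (Pro) — synonymous.
Codon 4: UAC (Tyr) → AAC (Asn) — missense.
Codon 5: CCA (Pro) → GCA (Ala) — missense.
Codon 6: CUA (Leu) → CAA (Gln) — missense.
Synonymous: 2 of 5.

2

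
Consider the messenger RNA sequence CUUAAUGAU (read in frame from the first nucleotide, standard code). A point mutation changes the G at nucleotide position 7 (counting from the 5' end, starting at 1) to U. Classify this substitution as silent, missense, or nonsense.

Position 7 falls in codon 3: GAU → Asp.
After the substitution the codon is UAU → Tyr.
Asp ≠ Tyr, so this is a missense mutation.

missense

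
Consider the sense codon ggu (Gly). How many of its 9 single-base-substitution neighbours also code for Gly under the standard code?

Position 1: none → 0 synonymous.
Position 2: none → 0 synonymous.
Position 3: GGC, GGA, GGG → 3 synonymous.
Total: 0 + 0 + 3 = 3.

3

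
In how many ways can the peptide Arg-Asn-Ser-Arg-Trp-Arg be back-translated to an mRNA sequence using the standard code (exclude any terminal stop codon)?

2592

Arg: 6 codons.
Asn: 2 codons.
Ser: 6 codons.
Arg: 6 codons.
Trp: 1 codon.
Arg: 6 codons.
6 × 2 × 6 × 6 × 1 × 6 = 2592.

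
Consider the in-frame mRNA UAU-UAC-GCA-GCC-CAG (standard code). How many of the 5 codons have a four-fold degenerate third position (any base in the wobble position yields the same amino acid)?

2

Codon 1 UAU (Tyr): third position 2-fold.
Codon 2 UAC (Tyr): third position 2-fold.
Codon 3 GCA (Ala): third position 4-fold.
Codon 4 GCC (Ala): third position 4-fold.
Codon 5 CAG (Gln): third position 2-fold.
Four-fold degenerate third positions: 2.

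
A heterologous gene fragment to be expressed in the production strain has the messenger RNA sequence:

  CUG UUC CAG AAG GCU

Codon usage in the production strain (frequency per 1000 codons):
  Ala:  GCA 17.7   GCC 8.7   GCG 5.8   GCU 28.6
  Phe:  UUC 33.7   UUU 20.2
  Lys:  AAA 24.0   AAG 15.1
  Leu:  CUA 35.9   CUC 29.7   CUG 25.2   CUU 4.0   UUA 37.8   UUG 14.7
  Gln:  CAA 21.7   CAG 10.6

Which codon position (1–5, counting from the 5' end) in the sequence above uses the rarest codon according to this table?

Codon 1 CUG (Leu): 25.2 per 1000.
Codon 2 UUC (Phe): 33.7 per 1000.
Codon 3 CAG (Gln): 10.6 per 1000.
Codon 4 AAG (Lys): 15.1 per 1000.
Codon 5 GCU (Ala): 28.6 per 1000.
Lowest frequency is 10.6 at codon 3.

3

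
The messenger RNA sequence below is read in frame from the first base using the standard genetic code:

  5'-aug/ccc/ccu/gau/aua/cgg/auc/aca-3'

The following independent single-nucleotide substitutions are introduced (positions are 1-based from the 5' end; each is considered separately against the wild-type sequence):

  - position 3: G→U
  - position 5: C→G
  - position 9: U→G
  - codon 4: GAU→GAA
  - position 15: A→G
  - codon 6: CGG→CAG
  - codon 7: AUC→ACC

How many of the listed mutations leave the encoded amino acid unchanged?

Codon 1: AUG (Met) → AUU (Ile) — missense.
Codon 2: CCC (Pro) → CGC (Arg) — missense.
Codon 3: CCU (Pro) → CCG (Pro) — synonymous.
Codon 4: GAU (Asp) → GAA (Glu) — missense.
Codon 5: AUA (Ile) → AUG (Met) — missense.
Codon 6: CGG (Arg) → CAG (Gln) — missense.
Codon 7: AUC (Ile) → ACC (Thr) — missense.
Synonymous: 1 of 7.

1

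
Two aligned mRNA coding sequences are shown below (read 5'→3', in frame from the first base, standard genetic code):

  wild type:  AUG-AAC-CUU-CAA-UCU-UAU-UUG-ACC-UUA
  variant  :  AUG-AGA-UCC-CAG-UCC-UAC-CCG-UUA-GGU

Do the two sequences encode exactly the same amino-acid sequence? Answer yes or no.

Codon 1: AUG Met / AUG Met — identical.
Codon 2: AAC Asn / AGA Arg — nonsynonymous.
Codon 3: CUU Leu / UCC Ser — nonsynonymous.
Codon 4: CAA Gln / CAG Gln — synonymous.
Codon 5: UCU Ser / UCC Ser — synonymous.
Codon 6: UAU Tyr / UAC Tyr — synonymous.
Codon 7: UUG Leu / CCG Pro — nonsynonymous.
Codon 8: ACC Thr / UUA Leu — nonsynonymous.
Codon 9: UUA Leu / GGU Gly — nonsynonymous.
Nonsynonymous differences: 5 → different protein.

no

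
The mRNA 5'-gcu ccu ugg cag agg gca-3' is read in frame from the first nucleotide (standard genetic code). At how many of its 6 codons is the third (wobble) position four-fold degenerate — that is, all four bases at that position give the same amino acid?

Codon 1 GCU (Ala): third position 4-fold.
Codon 2 CCU (Pro): third position 4-fold.
Codon 3 UGG (Trp): third position 1-fold.
Codon 4 CAG (Gln): third position 2-fold.
Codon 5 AGG (Arg): third position 2-fold.
Codon 6 GCA (Ala): third position 4-fold.
Four-fold degenerate third positions: 3.

3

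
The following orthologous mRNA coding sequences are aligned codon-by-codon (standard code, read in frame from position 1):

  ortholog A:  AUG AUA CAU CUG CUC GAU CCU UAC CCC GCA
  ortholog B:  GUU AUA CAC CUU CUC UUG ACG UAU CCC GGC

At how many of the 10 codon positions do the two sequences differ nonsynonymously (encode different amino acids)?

4

Codon 1: AUG Met / GUU Val — nonsynonymous.
Codon 2: AUA Ile / AUA Ile — identical.
Codon 3: CAU His / CAC His — synonymous.
Codon 4: CUG Leu / CUU Leu — synonymous.
Codon 5: CUC Leu / CUC Leu — identical.
Codon 6: GAU Asp / UUG Leu — nonsynonymous.
Codon 7: CCU Pro / ACG Thr — nonsynonymous.
Codon 8: UAC Tyr / UAU Tyr — synonymous.
Codon 9: CCC Pro / CCC Pro — identical.
Codon 10: GCA Ala / GGC Gly — nonsynonymous.
Nonsynonymous differences: 4.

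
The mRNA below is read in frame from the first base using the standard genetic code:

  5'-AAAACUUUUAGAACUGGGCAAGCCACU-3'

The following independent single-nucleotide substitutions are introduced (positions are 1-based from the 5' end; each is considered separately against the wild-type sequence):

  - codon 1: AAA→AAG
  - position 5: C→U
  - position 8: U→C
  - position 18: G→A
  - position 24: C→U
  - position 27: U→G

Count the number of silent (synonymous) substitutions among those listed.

Codon 1: AAA (Lys) → AAG (Lys) — synonymous.
Codon 2: ACU (Thr) → AUU (Ile) — missense.
Codon 3: UUU (Phe) → UCU (Ser) — missense.
Codon 6: GGG (Gly) → GGA (Gly) — synonymous.
Codon 8: GCC (Ala) → GCU (Ala) — synonymous.
Codon 9: ACU (Thr) → ACG (Thr) — synonymous.
Synonymous: 4 of 6.

4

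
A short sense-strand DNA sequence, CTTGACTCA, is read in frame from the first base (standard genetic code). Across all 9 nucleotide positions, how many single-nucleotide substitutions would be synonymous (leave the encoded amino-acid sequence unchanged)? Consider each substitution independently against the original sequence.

Codon 1 (CTT, Leu): 3 synonymous substitutions.
Codon 2 (GAC, Asp): 1 synonymous substitution.
Codon 3 (TCA, Ser): 3 synonymous substitutions.
Total: 3 + 1 + 3 = 7.

7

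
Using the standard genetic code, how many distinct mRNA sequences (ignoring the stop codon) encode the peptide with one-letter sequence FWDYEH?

Phe: 2 codons.
Trp: 1 codon.
Asp: 2 codons.
Tyr: 2 codons.
Glu: 2 codons.
His: 2 codons.
2 × 1 × 2 × 2 × 2 × 2 = 32.

32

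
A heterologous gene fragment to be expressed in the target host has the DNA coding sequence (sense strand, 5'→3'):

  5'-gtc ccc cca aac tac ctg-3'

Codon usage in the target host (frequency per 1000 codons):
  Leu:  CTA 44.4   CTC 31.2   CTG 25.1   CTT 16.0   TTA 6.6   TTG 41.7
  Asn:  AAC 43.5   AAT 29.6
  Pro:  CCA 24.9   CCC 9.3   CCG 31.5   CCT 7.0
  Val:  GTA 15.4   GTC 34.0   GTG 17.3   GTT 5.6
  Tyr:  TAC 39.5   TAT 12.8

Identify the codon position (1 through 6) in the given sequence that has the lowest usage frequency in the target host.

Codon 1 GTC (Val): 34.0 per 1000.
Codon 2 CCC (Pro): 9.3 per 1000.
Codon 3 CCA (Pro): 24.9 per 1000.
Codon 4 AAC (Asn): 43.5 per 1000.
Codon 5 TAC (Tyr): 39.5 per 1000.
Codon 6 CTG (Leu): 25.1 per 1000.
Lowest frequency is 9.3 at codon 2.

2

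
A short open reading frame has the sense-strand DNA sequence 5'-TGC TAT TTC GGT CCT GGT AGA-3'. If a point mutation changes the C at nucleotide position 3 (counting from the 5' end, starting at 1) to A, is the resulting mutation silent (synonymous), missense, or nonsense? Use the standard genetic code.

nonsense

Position 3 falls in codon 1: TGC → Cys.
After the substitution the codon is TGA → Stop.
The new codon is a stop codon, so this is a nonsense mutation.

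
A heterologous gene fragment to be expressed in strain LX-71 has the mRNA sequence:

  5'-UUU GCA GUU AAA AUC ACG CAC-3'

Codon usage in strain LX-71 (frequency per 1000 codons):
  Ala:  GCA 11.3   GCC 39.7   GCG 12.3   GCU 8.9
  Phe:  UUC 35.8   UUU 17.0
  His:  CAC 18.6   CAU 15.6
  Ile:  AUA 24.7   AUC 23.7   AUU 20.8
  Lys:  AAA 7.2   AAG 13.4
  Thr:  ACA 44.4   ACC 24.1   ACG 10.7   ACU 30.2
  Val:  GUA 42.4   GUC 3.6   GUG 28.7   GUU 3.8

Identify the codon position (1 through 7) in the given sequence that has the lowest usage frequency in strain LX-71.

3

Codon 1 UUU (Phe): 17.0 per 1000.
Codon 2 GCA (Ala): 11.3 per 1000.
Codon 3 GUU (Val): 3.8 per 1000.
Codon 4 AAA (Lys): 7.2 per 1000.
Codon 5 AUC (Ile): 23.7 per 1000.
Codon 6 ACG (Thr): 10.7 per 1000.
Codon 7 CAC (His): 18.6 per 1000.
Lowest frequency is 3.8 at codon 3.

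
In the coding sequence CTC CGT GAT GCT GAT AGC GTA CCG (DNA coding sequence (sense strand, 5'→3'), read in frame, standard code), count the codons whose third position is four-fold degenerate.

5

Codon 1 CTC (Leu): third position 4-fold.
Codon 2 CGT (Arg): third position 4-fold.
Codon 3 GAT (Asp): third position 2-fold.
Codon 4 GCT (Ala): third position 4-fold.
Codon 5 GAT (Asp): third position 2-fold.
Codon 6 AGC (Ser): third position 2-fold.
Codon 7 GTA (Val): third position 4-fold.
Codon 8 CCG (Pro): third position 4-fold.
Four-fold degenerate third positions: 5.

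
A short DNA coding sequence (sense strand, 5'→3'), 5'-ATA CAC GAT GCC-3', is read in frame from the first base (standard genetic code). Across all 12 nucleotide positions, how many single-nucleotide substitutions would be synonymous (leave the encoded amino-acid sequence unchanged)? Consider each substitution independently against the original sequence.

7

Codon 1 (ATA, Ile): 2 synonymous substitutions.
Codon 2 (CAC, His): 1 synonymous substitution.
Codon 3 (GAT, Asp): 1 synonymous substitution.
Codon 4 (GCC, Ala): 3 synonymous substitutions.
Total: 2 + 1 + 1 + 3 = 7.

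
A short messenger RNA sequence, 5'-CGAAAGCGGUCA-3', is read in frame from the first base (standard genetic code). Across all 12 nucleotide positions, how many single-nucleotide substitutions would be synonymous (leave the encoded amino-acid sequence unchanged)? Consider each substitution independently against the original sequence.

Codon 1 (CGA, Arg): 4 synonymous substitutions.
Codon 2 (AAG, Lys): 1 synonymous substitution.
Codon 3 (CGG, Arg): 4 synonymous substitutions.
Codon 4 (UCA, Ser): 3 synonymous substitutions.
Total: 4 + 1 + 4 + 3 = 12.

12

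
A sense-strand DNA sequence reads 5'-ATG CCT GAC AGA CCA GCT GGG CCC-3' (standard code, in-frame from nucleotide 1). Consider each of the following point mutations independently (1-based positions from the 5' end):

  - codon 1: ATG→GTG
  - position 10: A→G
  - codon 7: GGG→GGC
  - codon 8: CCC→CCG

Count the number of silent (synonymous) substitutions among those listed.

2

Codon 1: ATG (Met) → GTG (Val) — missense.
Codon 4: AGA (Arg) → GGA (Gly) — missense.
Codon 7: GGG (Gly) → GGC (Gly) — synonymous.
Codon 8: CCC (Pro) → CCG (Pro) — synonymous.
Synonymous: 2 of 4.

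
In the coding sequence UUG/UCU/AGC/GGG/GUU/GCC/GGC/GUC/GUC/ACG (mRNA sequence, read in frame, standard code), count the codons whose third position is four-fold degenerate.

8

Codon 1 UUG (Leu): third position 2-fold.
Codon 2 UCU (Ser): third position 4-fold.
Codon 3 AGC (Ser): third position 2-fold.
Codon 4 GGG (Gly): third position 4-fold.
Codon 5 GUU (Val): third position 4-fold.
Codon 6 GCC (Ala): third position 4-fold.
Codon 7 GGC (Gly): third position 4-fold.
Codon 8 GUC (Val): third position 4-fold.
Codon 9 GUC (Val): third position 4-fold.
Codon 10 ACG (Thr): third position 4-fold.
Four-fold degenerate third positions: 8.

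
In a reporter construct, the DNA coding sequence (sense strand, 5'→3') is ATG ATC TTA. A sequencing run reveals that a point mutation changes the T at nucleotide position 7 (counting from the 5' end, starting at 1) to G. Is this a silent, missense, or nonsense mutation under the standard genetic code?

Position 7 falls in codon 3: TTA → Leu.
After the substitution the codon is GTA → Val.
Leu ≠ Val, so this is a missense mutation.

missense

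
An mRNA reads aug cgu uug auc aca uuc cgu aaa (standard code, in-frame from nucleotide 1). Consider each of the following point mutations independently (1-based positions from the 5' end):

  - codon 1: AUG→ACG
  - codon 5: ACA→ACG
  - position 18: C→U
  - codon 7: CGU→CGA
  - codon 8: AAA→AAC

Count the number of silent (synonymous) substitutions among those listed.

3

Codon 1: AUG (Met) → ACG (Thr) — missense.
Codon 5: ACA (Thr) → ACG (Thr) — synonymous.
Codon 6: UUC (Phe) → UUU (Phe) — synonymous.
Codon 7: CGU (Arg) → CGA (Arg) — synonymous.
Codon 8: AAA (Lys) → AAC (Asn) — missense.
Synonymous: 3 of 5.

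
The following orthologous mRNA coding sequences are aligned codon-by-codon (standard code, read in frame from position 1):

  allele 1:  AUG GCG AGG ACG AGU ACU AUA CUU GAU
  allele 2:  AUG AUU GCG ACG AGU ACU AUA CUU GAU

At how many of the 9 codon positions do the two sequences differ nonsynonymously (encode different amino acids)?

2

Codon 1: AUG Met / AUG Met — identical.
Codon 2: GCG Ala / AUU Ile — nonsynonymous.
Codon 3: AGG Arg / GCG Ala — nonsynonymous.
Codon 4: ACG Thr / ACG Thr — identical.
Codon 5: AGU Ser / AGU Ser — identical.
Codon 6: ACU Thr / ACU Thr — identical.
Codon 7: AUA Ile / AUA Ile — identical.
Codon 8: CUU Leu / CUU Leu — identical.
Codon 9: GAU Asp / GAU Asp — identical.
Nonsynonymous differences: 2.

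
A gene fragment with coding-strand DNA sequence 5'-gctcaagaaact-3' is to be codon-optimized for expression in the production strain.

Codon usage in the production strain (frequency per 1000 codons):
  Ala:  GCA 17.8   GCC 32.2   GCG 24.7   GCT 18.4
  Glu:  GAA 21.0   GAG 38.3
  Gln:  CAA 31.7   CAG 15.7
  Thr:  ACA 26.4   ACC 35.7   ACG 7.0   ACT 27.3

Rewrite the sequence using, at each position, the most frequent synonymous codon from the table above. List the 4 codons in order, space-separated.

Codon 1 (Ala): best is GCC at 32.2.
Codon 2 (Gln): best is CAA at 31.7.
Codon 3 (Glu): best is GAG at 38.3.
Codon 4 (Thr): best is ACC at 35.7.

GCC CAA GAG ACC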